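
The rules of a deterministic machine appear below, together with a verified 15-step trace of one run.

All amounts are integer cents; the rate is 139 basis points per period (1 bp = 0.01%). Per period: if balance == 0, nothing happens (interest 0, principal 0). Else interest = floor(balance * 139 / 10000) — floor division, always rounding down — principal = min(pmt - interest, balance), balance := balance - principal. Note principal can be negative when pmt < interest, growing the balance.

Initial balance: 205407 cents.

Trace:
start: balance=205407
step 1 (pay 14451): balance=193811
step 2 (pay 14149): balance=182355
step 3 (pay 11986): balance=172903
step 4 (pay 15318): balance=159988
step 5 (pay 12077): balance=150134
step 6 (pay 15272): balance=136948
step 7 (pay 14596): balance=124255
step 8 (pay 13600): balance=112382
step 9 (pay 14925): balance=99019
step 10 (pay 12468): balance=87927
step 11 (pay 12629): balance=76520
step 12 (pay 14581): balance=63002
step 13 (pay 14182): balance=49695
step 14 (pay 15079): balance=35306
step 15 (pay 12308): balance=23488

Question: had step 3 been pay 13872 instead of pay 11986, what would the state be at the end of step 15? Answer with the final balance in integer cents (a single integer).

21264

(re-executing from step 3 with the substitution; state before step 3: balance=182355)
step 3 (pay 13872): balance=171017
step 4 (pay 15318): balance=158076
step 5 (pay 12077): balance=148196
step 6 (pay 15272): balance=134983
step 7 (pay 14596): balance=122263
step 8 (pay 13600): balance=110362
step 9 (pay 14925): balance=96971
step 10 (pay 12468): balance=85850
step 11 (pay 12629): balance=74414
step 12 (pay 14581): balance=60867
step 13 (pay 14182): balance=47531
step 14 (pay 15079): balance=33112
step 15 (pay 12308): balance=21264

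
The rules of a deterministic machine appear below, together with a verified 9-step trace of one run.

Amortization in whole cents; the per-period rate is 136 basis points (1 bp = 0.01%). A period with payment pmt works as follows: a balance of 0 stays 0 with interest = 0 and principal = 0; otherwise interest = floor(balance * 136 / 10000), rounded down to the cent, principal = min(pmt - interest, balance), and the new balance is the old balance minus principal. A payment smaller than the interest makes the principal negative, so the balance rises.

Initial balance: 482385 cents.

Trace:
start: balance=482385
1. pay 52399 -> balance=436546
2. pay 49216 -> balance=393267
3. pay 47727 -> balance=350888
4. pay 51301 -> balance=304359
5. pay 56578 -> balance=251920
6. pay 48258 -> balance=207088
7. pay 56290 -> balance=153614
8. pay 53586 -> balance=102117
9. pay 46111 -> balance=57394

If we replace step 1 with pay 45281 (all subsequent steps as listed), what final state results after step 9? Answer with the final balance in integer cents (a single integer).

(re-executing from step 1 with the substitution; state before step 1: balance=482385)
1. pay 45281 -> balance=443664
2. pay 49216 -> balance=400481
3. pay 47727 -> balance=358200
4. pay 51301 -> balance=311770
5. pay 56578 -> balance=259432
6. pay 48258 -> balance=214702
7. pay 56290 -> balance=161331
8. pay 53586 -> balance=109939
9. pay 46111 -> balance=65323

65323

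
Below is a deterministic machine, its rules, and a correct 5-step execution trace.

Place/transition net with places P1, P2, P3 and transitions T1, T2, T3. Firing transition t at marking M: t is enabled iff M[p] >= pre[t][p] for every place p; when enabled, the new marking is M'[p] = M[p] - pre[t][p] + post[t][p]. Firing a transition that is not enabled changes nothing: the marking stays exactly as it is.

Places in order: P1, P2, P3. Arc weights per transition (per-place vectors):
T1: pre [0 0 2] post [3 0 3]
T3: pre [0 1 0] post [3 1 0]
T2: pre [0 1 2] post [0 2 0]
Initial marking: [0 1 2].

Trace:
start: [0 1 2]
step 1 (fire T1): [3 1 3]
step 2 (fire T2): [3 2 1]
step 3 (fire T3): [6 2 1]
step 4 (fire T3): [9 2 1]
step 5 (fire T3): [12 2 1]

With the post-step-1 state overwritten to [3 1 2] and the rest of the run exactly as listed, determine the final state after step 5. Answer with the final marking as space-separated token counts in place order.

12 2 0

state after step 1 := [3 1 2]
step 2 (fire T2): [3 2 0]
step 3 (fire T3): [6 2 0]
step 4 (fire T3): [9 2 0]
step 5 (fire T3): [12 2 0]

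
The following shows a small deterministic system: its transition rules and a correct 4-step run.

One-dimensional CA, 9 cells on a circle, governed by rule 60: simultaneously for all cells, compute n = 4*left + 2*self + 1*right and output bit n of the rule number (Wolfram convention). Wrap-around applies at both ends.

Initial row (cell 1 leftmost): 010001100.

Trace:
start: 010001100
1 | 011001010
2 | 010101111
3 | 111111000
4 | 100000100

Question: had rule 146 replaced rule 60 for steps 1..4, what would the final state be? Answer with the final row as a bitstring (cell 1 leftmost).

000101101

(re-executing steps 1..4 under rule 146; state before step 1: 010001100)
1 | 101010010
2 | 000001100
3 | 000010010
4 | 000101101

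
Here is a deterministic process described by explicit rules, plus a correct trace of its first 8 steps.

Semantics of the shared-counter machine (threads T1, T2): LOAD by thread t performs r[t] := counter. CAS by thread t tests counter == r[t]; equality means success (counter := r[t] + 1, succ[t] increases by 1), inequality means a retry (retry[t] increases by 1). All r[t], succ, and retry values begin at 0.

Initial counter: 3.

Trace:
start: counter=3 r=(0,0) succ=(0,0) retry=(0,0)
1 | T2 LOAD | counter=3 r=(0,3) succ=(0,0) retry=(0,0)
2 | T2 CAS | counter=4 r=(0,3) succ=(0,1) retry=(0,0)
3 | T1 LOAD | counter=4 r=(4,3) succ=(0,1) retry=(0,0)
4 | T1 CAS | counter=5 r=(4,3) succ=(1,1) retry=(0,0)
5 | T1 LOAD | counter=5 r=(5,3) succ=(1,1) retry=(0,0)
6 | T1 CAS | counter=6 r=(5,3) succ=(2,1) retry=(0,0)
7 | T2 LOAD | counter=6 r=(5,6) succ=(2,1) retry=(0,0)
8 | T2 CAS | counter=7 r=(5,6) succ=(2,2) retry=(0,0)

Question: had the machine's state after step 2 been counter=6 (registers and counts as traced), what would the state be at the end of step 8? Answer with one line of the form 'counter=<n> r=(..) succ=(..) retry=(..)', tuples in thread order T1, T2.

counter=9 r=(7,8) succ=(2,2) retry=(0,0)

state after step 2 := counter=6 r=(0,3) succ=(0,1) retry=(0,0)
3 | T1 LOAD | counter=6 r=(6,3) succ=(0,1) retry=(0,0)
4 | T1 CAS | counter=7 r=(6,3) succ=(1,1) retry=(0,0)
5 | T1 LOAD | counter=7 r=(7,3) succ=(1,1) retry=(0,0)
6 | T1 CAS | counter=8 r=(7,3) succ=(2,1) retry=(0,0)
7 | T2 LOAD | counter=8 r=(7,8) succ=(2,1) retry=(0,0)
8 | T2 CAS | counter=9 r=(7,8) succ=(2,2) retry=(0,0)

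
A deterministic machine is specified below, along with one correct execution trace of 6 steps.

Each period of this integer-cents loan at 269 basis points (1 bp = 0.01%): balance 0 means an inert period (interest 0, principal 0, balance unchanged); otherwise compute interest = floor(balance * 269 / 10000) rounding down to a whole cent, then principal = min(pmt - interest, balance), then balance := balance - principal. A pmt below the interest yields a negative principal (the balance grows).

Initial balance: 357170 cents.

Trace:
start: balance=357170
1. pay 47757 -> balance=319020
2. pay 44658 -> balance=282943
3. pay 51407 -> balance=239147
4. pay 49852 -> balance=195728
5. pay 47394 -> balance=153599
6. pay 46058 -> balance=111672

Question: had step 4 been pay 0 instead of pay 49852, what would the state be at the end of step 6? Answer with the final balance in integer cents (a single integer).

(re-executing from step 4 with the substitution; state before step 4: balance=239147)
4. pay 0 -> balance=245580
5. pay 47394 -> balance=204792
6. pay 46058 -> balance=164242

164242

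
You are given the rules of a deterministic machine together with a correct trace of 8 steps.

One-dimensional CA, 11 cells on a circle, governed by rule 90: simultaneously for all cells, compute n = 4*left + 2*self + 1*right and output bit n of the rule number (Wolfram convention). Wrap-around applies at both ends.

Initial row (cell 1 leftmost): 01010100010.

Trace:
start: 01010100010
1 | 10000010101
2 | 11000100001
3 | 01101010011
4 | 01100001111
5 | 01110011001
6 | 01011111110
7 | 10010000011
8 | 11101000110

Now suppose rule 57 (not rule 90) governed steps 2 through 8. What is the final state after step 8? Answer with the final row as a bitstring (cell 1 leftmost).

01010101011

(re-executing steps 2..8 under rule 57; state before step 2: 10000010101)
2 | 01111001011
3 | 11000100110
4 | 10110010101
5 | 01101001011
6 | 11010100110
7 | 10101010101
8 | 01010101011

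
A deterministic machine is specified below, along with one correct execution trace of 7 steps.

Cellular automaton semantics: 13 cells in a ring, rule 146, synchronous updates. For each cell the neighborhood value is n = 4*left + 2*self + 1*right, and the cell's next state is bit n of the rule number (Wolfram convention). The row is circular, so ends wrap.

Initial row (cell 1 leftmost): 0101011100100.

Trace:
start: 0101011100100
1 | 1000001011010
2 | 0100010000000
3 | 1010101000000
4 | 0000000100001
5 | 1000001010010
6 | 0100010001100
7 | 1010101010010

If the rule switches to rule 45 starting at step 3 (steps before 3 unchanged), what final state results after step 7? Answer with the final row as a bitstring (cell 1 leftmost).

(re-executing steps 3..7 under rule 45; state before step 3: 0100010000000)
3 | 0101010111111
4 | 1111111100000
5 | 1000000001110
6 | 1011111101001
7 | 0110000011001

0110000011001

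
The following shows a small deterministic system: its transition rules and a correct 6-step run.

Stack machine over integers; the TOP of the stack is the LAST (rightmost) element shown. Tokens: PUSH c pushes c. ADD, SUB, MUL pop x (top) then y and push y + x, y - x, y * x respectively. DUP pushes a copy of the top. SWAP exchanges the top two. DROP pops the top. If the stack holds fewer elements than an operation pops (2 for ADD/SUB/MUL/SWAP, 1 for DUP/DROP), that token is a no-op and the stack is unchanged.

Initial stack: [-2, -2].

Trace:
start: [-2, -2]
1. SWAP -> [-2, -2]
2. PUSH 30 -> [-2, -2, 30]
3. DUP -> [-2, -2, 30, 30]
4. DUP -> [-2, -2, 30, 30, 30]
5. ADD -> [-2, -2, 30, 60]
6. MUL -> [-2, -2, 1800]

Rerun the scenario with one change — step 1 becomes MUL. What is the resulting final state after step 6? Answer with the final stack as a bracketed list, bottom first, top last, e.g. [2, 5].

(re-executing from step 1 with the substitution; state before step 1: [-2, -2])
1. MUL -> [4]
2. PUSH 30 -> [4, 30]
3. DUP -> [4, 30, 30]
4. DUP -> [4, 30, 30, 30]
5. ADD -> [4, 30, 60]
6. MUL -> [4, 1800]

[4, 1800]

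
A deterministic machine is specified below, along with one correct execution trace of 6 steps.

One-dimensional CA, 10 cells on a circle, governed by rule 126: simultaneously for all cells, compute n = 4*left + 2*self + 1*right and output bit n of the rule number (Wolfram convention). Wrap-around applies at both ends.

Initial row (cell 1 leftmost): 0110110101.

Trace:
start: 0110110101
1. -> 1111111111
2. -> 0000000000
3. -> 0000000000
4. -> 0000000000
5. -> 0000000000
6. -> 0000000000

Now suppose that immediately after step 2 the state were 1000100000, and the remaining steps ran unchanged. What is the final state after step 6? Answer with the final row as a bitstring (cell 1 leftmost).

0111000000

state after step 2 := 1000100000
3. -> 1101110001
4. -> 0111011011
5. -> 1101111111
6. -> 0111000000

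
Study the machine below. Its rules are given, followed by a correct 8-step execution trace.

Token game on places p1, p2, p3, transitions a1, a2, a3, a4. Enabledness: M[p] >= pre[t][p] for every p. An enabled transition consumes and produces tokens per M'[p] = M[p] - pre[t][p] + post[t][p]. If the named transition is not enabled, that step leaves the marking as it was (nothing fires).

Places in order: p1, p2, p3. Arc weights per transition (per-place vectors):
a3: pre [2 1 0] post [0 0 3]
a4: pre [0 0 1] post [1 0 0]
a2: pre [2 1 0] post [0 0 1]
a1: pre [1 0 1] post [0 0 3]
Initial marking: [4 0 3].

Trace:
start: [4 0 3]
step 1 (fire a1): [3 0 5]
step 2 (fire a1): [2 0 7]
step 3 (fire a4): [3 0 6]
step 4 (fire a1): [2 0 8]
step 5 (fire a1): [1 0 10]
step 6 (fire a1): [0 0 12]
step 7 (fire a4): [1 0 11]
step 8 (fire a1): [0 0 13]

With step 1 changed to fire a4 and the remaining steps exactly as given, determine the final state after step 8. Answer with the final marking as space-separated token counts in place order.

(re-executing from step 1 with the substitution; state before step 1: [4 0 3])
step 1 (fire a4): [5 0 2]
step 2 (fire a1): [4 0 4]
step 3 (fire a4): [5 0 3]
step 4 (fire a1): [4 0 5]
step 5 (fire a1): [3 0 7]
step 6 (fire a1): [2 0 9]
step 7 (fire a4): [3 0 8]
step 8 (fire a1): [2 0 10]

2 0 10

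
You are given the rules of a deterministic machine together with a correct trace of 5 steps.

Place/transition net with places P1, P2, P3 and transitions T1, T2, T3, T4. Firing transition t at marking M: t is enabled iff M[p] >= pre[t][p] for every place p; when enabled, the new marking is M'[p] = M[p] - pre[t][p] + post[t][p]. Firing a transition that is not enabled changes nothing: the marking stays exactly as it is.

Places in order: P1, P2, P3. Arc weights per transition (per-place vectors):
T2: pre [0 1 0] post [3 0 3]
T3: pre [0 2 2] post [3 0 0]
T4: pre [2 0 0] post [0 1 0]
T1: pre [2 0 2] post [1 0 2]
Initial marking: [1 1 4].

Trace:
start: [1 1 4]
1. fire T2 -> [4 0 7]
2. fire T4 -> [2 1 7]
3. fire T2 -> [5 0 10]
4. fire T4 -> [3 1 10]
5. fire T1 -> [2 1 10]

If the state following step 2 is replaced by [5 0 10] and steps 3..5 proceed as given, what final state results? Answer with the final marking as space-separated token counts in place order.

2 1 10

state after step 2 := [5 0 10]
3. fire T2 -> [5 0 10]
4. fire T4 -> [3 1 10]
5. fire T1 -> [2 1 10]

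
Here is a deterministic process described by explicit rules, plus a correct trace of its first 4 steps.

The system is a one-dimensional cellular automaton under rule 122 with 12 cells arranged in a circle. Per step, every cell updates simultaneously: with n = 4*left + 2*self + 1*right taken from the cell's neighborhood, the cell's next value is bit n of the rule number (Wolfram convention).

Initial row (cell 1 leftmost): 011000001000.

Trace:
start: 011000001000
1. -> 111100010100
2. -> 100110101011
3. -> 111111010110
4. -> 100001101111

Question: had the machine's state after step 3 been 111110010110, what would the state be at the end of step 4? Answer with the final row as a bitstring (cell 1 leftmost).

100011101111

state after step 3 := 111110010110
4. -> 100011101111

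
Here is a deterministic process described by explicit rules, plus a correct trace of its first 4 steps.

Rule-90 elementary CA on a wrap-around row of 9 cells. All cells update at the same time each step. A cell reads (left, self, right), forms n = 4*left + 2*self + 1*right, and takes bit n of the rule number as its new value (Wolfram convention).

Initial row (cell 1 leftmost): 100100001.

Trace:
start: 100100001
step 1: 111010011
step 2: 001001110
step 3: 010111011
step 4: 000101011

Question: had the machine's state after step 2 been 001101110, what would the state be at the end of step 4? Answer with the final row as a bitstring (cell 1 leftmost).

state after step 2 := 001101110
step 3: 011101011
step 4: 010100011

010100011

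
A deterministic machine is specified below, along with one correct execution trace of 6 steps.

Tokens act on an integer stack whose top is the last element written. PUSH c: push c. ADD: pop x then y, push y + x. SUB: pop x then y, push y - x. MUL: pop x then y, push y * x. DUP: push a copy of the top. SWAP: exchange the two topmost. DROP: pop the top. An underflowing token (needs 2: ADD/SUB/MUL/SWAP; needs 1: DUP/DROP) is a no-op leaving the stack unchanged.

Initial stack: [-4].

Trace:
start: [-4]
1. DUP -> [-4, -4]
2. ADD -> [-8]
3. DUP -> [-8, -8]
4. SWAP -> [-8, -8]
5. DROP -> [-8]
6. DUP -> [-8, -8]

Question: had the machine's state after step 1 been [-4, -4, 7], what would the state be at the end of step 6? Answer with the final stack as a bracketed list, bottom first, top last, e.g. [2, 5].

state after step 1 := [-4, -4, 7]
2. ADD -> [-4, 3]
3. DUP -> [-4, 3, 3]
4. SWAP -> [-4, 3, 3]
5. DROP -> [-4, 3]
6. DUP -> [-4, 3, 3]

[-4, 3, 3]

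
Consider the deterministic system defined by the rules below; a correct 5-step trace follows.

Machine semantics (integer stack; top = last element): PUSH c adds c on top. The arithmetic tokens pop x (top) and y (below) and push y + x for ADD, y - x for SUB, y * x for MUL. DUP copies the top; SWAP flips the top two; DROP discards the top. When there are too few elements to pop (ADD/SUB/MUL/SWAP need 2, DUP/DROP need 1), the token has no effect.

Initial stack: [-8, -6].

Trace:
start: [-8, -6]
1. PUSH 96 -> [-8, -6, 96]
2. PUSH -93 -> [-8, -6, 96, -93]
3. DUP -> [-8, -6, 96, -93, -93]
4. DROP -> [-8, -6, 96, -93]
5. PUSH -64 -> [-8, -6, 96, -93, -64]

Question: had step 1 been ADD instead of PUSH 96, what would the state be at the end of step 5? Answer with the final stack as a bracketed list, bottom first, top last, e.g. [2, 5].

[-14, -93, -64]

(re-executing from step 1 with the substitution; state before step 1: [-8, -6])
1. ADD -> [-14]
2. PUSH -93 -> [-14, -93]
3. DUP -> [-14, -93, -93]
4. DROP -> [-14, -93]
5. PUSH -64 -> [-14, -93, -64]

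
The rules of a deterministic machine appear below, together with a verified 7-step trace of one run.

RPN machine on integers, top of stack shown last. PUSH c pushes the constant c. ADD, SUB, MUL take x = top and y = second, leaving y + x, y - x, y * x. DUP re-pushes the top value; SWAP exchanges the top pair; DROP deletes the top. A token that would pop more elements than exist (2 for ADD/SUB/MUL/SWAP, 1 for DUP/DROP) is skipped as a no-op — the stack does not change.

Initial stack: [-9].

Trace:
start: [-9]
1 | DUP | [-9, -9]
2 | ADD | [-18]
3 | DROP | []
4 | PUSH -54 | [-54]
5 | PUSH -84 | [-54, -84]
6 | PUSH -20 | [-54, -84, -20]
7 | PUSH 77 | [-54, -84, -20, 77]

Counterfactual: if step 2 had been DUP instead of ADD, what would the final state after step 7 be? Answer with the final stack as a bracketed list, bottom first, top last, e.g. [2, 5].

[-9, -9, -54, -84, -20, 77]

(re-executing from step 2 with the substitution; state before step 2: [-9, -9])
2 | DUP | [-9, -9, -9]
3 | DROP | [-9, -9]
4 | PUSH -54 | [-9, -9, -54]
5 | PUSH -84 | [-9, -9, -54, -84]
6 | PUSH -20 | [-9, -9, -54, -84, -20]
7 | PUSH 77 | [-9, -9, -54, -84, -20, 77]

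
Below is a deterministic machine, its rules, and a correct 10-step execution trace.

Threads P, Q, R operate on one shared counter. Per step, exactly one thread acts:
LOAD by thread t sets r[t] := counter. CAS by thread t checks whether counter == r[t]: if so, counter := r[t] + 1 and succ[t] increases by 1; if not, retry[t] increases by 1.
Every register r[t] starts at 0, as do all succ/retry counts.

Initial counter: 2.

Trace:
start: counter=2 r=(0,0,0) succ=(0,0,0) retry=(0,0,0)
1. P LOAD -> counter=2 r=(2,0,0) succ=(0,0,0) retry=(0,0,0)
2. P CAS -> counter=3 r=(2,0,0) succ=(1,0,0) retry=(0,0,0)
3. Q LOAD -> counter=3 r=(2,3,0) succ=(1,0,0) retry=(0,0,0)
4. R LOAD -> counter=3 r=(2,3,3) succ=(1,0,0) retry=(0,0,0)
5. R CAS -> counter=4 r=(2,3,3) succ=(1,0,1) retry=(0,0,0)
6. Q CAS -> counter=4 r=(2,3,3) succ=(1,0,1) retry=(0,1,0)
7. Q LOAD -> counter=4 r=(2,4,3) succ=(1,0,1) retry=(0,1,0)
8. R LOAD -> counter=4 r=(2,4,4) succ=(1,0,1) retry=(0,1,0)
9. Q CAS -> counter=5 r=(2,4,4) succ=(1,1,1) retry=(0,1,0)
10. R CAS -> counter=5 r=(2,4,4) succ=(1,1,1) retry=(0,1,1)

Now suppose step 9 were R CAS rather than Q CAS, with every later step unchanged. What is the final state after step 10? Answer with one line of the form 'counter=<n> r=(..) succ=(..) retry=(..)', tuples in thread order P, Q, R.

(re-executing from step 9 with the substitution; state before step 9: counter=4 r=(2,4,4) succ=(1,0,1) retry=(0,1,0))
9. R CAS -> counter=5 r=(2,4,4) succ=(1,0,2) retry=(0,1,0)
10. R CAS -> counter=5 r=(2,4,4) succ=(1,0,2) retry=(0,1,1)

counter=5 r=(2,4,4) succ=(1,0,2) retry=(0,1,1)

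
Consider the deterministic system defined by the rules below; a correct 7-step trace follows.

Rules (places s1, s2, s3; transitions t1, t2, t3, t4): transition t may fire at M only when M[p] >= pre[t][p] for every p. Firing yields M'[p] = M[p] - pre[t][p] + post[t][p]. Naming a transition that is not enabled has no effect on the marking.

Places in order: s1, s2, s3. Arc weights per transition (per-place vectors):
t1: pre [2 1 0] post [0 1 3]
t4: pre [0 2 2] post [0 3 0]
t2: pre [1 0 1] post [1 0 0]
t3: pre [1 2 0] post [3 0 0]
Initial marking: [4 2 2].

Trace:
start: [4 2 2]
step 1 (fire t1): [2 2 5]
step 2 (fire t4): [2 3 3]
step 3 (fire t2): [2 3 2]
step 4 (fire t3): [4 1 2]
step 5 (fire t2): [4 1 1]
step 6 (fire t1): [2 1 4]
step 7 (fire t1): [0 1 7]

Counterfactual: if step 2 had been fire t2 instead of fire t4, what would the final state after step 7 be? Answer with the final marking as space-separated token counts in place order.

(re-executing from step 2 with the substitution; state before step 2: [2 2 5])
step 2 (fire t2): [2 2 4]
step 3 (fire t2): [2 2 3]
step 4 (fire t3): [4 0 3]
step 5 (fire t2): [4 0 2]
step 6 (fire t1): [4 0 2]
step 7 (fire t1): [4 0 2]

4 0 2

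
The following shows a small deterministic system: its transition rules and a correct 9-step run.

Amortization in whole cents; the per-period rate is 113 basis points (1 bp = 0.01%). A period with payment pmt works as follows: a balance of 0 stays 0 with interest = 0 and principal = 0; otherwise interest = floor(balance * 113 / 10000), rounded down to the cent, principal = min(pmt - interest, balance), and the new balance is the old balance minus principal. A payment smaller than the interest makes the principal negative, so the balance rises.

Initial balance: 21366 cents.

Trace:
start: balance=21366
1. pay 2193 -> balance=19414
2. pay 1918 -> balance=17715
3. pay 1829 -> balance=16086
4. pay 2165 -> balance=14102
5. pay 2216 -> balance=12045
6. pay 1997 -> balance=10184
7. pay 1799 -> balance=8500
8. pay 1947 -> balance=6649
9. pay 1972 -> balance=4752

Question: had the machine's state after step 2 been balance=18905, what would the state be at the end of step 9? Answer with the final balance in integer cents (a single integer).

state after step 2 := balance=18905
3. pay 1829 -> balance=17289
4. pay 2165 -> balance=15319
5. pay 2216 -> balance=13276
6. pay 1997 -> balance=11429
7. pay 1799 -> balance=9759
8. pay 1947 -> balance=7922
9. pay 1972 -> balance=6039

6039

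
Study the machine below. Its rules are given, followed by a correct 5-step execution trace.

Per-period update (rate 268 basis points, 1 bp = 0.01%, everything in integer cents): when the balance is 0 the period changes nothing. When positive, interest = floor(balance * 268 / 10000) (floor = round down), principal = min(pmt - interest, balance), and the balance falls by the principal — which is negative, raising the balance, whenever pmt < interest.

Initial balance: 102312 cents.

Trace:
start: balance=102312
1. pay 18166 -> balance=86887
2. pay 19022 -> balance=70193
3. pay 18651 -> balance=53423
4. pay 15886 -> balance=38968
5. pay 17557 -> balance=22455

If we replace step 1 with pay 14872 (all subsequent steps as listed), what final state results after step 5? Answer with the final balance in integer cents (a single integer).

(re-executing from step 1 with the substitution; state before step 1: balance=102312)
1. pay 14872 -> balance=90181
2. pay 19022 -> balance=73575
3. pay 18651 -> balance=56895
4. pay 15886 -> balance=42533
5. pay 17557 -> balance=26115

26115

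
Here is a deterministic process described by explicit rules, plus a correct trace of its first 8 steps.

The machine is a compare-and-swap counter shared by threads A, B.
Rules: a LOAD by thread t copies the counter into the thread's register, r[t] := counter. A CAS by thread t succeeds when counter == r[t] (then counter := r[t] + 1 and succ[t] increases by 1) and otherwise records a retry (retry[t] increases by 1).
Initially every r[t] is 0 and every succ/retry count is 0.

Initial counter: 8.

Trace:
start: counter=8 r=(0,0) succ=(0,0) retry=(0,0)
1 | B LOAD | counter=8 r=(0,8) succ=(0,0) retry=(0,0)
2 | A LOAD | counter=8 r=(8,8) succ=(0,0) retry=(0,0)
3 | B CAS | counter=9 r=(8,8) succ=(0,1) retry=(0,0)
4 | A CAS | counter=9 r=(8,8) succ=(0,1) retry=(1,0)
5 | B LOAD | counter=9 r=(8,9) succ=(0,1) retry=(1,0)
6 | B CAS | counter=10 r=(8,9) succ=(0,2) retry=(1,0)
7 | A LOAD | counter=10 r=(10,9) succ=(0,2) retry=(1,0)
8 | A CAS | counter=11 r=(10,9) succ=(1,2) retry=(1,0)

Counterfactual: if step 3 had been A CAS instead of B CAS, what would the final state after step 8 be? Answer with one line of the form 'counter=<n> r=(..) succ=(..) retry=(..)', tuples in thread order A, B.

counter=11 r=(10,9) succ=(2,1) retry=(1,0)

(re-executing from step 3 with the substitution; state before step 3: counter=8 r=(8,8) succ=(0,0) retry=(0,0))
3 | A CAS | counter=9 r=(8,8) succ=(1,0) retry=(0,0)
4 | A CAS | counter=9 r=(8,8) succ=(1,0) retry=(1,0)
5 | B LOAD | counter=9 r=(8,9) succ=(1,0) retry=(1,0)
6 | B CAS | counter=10 r=(8,9) succ=(1,1) retry=(1,0)
7 | A LOAD | counter=10 r=(10,9) succ=(1,1) retry=(1,0)
8 | A CAS | counter=11 r=(10,9) succ=(2,1) retry=(1,0)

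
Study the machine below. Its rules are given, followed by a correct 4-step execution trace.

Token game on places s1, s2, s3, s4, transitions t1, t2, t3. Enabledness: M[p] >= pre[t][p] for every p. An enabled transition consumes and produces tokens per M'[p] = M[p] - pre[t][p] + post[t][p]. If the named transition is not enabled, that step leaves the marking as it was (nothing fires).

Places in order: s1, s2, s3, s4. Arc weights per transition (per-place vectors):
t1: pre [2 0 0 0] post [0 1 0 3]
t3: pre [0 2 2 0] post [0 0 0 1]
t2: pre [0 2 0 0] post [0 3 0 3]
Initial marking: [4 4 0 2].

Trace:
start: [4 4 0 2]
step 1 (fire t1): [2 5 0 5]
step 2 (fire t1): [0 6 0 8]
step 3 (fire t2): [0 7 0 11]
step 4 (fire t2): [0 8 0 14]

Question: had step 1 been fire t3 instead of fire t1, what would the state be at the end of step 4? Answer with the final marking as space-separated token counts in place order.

(re-executing from step 1 with the substitution; state before step 1: [4 4 0 2])
step 1 (fire t3): [4 4 0 2]
step 2 (fire t1): [2 5 0 5]
step 3 (fire t2): [2 6 0 8]
step 4 (fire t2): [2 7 0 11]

2 7 0 11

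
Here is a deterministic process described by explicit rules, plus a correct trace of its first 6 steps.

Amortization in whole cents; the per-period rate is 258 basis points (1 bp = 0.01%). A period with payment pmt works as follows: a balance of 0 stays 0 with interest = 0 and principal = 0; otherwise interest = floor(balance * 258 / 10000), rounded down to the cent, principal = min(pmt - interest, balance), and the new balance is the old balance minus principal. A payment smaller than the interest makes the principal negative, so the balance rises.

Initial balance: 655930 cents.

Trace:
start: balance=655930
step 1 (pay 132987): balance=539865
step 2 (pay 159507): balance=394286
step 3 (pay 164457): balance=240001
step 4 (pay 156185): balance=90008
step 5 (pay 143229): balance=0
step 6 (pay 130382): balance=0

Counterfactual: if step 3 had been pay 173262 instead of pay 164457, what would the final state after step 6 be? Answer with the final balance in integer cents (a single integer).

0

(re-executing from step 3 with the substitution; state before step 3: balance=394286)
step 3 (pay 173262): balance=231196
step 4 (pay 156185): balance=80975
step 5 (pay 143229): balance=0
step 6 (pay 130382): balance=0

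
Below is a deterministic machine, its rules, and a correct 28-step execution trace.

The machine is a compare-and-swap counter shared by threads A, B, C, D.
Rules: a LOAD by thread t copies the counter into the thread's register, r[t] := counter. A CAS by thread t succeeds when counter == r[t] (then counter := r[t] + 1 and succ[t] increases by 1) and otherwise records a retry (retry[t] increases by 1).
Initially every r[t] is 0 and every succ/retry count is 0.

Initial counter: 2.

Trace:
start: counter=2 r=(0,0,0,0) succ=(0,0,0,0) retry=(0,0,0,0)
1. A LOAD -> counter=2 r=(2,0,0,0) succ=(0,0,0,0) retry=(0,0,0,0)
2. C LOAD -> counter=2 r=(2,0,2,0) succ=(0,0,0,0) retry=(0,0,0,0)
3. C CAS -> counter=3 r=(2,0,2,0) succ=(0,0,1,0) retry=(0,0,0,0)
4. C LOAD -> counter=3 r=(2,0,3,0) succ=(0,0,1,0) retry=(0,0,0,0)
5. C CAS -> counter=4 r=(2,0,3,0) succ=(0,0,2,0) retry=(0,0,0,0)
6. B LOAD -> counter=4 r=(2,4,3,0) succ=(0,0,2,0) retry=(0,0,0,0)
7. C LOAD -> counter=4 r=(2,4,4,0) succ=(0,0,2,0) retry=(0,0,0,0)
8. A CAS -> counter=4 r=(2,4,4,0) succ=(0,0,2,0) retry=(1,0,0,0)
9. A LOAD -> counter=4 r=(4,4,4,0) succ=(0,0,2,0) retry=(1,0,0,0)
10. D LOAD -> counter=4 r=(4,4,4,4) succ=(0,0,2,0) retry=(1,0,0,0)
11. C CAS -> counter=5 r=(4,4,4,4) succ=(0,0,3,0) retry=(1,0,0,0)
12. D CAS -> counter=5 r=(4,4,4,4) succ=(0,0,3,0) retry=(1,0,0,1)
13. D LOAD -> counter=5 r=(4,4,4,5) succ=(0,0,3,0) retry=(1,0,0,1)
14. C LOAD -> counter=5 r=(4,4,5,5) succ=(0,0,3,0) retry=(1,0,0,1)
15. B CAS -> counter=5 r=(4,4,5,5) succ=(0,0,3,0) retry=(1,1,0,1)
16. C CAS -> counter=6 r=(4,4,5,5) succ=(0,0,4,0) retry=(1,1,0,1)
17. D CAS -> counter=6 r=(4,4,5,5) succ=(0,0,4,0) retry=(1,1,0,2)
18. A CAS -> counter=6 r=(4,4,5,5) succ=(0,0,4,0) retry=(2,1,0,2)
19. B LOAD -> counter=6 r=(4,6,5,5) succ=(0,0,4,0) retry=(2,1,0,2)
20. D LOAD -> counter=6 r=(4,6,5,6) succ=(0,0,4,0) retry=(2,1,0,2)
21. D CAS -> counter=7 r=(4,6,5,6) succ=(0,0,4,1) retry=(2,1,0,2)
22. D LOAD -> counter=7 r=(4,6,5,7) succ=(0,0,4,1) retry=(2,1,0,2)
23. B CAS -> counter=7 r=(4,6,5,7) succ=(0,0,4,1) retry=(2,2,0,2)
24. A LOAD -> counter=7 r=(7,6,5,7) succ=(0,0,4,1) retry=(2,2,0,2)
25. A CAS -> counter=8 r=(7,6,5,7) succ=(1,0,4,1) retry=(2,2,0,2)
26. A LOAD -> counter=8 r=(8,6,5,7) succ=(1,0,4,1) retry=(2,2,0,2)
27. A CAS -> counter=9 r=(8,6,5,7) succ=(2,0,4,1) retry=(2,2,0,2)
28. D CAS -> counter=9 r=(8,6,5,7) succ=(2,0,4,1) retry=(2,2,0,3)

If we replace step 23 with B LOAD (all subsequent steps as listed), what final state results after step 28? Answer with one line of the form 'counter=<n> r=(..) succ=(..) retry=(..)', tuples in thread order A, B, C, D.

(re-executing from step 23 with the substitution; state before step 23: counter=7 r=(4,6,5,7) succ=(0,0,4,1) retry=(2,1,0,2))
23. B LOAD -> counter=7 r=(4,7,5,7) succ=(0,0,4,1) retry=(2,1,0,2)
24. A LOAD -> counter=7 r=(7,7,5,7) succ=(0,0,4,1) retry=(2,1,0,2)
25. A CAS -> counter=8 r=(7,7,5,7) succ=(1,0,4,1) retry=(2,1,0,2)
26. A LOAD -> counter=8 r=(8,7,5,7) succ=(1,0,4,1) retry=(2,1,0,2)
27. A CAS -> counter=9 r=(8,7,5,7) succ=(2,0,4,1) retry=(2,1,0,2)
28. D CAS -> counter=9 r=(8,7,5,7) succ=(2,0,4,1) retry=(2,1,0,3)

counter=9 r=(8,7,5,7) succ=(2,0,4,1) retry=(2,1,0,3)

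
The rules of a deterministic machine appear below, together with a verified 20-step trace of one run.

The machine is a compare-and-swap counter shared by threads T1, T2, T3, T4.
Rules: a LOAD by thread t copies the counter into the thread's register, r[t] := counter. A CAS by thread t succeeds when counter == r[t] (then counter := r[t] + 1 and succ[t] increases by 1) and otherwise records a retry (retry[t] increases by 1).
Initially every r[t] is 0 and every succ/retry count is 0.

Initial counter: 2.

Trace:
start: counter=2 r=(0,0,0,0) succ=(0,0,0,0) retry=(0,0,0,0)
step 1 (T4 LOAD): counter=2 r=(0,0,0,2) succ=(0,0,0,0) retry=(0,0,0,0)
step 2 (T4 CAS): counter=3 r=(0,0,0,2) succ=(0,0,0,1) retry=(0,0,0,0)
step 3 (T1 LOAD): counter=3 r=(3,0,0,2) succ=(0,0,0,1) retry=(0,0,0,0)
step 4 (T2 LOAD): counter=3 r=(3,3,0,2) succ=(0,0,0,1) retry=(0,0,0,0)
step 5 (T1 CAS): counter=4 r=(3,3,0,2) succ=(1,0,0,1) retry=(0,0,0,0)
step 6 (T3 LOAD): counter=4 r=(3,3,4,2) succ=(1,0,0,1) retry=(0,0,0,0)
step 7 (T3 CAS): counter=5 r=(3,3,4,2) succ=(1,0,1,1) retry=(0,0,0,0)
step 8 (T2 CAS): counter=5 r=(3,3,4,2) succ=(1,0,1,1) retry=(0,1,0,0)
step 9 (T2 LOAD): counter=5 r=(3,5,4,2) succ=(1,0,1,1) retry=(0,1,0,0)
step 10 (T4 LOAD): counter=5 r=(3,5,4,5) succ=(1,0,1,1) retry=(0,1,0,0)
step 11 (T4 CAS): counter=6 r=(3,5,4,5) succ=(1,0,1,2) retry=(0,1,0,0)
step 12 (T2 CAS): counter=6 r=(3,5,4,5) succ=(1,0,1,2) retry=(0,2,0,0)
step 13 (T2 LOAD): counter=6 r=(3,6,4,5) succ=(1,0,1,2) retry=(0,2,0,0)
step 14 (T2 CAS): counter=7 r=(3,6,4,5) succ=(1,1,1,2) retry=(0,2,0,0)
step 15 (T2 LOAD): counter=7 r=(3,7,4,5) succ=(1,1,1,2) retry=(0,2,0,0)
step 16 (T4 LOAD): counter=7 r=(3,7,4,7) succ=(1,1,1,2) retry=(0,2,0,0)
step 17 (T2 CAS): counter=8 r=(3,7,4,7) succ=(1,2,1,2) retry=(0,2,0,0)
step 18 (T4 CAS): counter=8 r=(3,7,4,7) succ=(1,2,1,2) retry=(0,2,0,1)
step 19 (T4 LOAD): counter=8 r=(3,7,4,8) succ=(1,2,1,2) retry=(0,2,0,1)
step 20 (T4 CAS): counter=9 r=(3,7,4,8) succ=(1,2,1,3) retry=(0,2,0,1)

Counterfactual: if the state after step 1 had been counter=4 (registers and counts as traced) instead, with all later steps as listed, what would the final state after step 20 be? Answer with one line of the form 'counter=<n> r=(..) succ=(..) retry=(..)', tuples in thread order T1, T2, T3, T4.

counter=10 r=(4,8,5,9) succ=(1,2,1,2) retry=(0,2,0,2)

state after step 1 := counter=4 r=(0,0,0,2) succ=(0,0,0,0) retry=(0,0,0,0)
step 2 (T4 CAS): counter=4 r=(0,0,0,2) succ=(0,0,0,0) retry=(0,0,0,1)
step 3 (T1 LOAD): counter=4 r=(4,0,0,2) succ=(0,0,0,0) retry=(0,0,0,1)
step 4 (T2 LOAD): counter=4 r=(4,4,0,2) succ=(0,0,0,0) retry=(0,0,0,1)
step 5 (T1 CAS): counter=5 r=(4,4,0,2) succ=(1,0,0,0) retry=(0,0,0,1)
step 6 (T3 LOAD): counter=5 r=(4,4,5,2) succ=(1,0,0,0) retry=(0,0,0,1)
step 7 (T3 CAS): counter=6 r=(4,4,5,2) succ=(1,0,1,0) retry=(0,0,0,1)
step 8 (T2 CAS): counter=6 r=(4,4,5,2) succ=(1,0,1,0) retry=(0,1,0,1)
step 9 (T2 LOAD): counter=6 r=(4,6,5,2) succ=(1,0,1,0) retry=(0,1,0,1)
step 10 (T4 LOAD): counter=6 r=(4,6,5,6) succ=(1,0,1,0) retry=(0,1,0,1)
step 11 (T4 CAS): counter=7 r=(4,6,5,6) succ=(1,0,1,1) retry=(0,1,0,1)
step 12 (T2 CAS): counter=7 r=(4,6,5,6) succ=(1,0,1,1) retry=(0,2,0,1)
step 13 (T2 LOAD): counter=7 r=(4,7,5,6) succ=(1,0,1,1) retry=(0,2,0,1)
step 14 (T2 CAS): counter=8 r=(4,7,5,6) succ=(1,1,1,1) retry=(0,2,0,1)
step 15 (T2 LOAD): counter=8 r=(4,8,5,6) succ=(1,1,1,1) retry=(0,2,0,1)
step 16 (T4 LOAD): counter=8 r=(4,8,5,8) succ=(1,1,1,1) retry=(0,2,0,1)
step 17 (T2 CAS): counter=9 r=(4,8,5,8) succ=(1,2,1,1) retry=(0,2,0,1)
step 18 (T4 CAS): counter=9 r=(4,8,5,8) succ=(1,2,1,1) retry=(0,2,0,2)
step 19 (T4 LOAD): counter=9 r=(4,8,5,9) succ=(1,2,1,1) retry=(0,2,0,2)
step 20 (T4 CAS): counter=10 r=(4,8,5,9) succ=(1,2,1,2) retry=(0,2,0,2)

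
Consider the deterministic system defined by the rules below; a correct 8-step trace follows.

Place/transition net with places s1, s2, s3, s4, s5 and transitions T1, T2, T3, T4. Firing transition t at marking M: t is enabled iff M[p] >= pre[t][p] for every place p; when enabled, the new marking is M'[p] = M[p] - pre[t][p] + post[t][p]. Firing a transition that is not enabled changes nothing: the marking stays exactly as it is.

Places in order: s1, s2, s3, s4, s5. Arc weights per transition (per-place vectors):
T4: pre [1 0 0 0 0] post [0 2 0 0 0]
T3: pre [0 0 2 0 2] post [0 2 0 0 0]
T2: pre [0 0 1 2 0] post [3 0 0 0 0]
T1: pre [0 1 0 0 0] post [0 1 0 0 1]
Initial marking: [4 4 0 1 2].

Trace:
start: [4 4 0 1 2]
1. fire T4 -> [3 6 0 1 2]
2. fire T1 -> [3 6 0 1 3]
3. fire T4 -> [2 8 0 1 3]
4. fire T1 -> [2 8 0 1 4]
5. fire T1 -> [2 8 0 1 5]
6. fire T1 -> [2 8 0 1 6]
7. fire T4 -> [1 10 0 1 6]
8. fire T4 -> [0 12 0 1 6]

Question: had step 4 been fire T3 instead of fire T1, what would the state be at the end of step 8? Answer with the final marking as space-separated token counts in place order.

(re-executing from step 4 with the substitution; state before step 4: [2 8 0 1 3])
4. fire T3 -> [2 8 0 1 3]
5. fire T1 -> [2 8 0 1 4]
6. fire T1 -> [2 8 0 1 5]
7. fire T4 -> [1 10 0 1 5]
8. fire T4 -> [0 12 0 1 5]

0 12 0 1 5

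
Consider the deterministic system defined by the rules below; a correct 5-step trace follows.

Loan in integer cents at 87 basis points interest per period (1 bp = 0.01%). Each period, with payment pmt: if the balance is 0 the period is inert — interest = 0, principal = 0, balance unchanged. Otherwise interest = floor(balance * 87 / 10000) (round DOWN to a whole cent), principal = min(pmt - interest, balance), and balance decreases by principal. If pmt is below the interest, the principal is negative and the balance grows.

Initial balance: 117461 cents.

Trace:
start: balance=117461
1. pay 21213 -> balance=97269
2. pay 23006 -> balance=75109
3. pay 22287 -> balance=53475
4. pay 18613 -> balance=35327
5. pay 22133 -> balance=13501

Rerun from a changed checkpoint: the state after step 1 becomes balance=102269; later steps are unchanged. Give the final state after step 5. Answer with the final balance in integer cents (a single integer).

state after step 1 := balance=102269
2. pay 23006 -> balance=80152
3. pay 22287 -> balance=58562
4. pay 18613 -> balance=40458
5. pay 22133 -> balance=18676

18676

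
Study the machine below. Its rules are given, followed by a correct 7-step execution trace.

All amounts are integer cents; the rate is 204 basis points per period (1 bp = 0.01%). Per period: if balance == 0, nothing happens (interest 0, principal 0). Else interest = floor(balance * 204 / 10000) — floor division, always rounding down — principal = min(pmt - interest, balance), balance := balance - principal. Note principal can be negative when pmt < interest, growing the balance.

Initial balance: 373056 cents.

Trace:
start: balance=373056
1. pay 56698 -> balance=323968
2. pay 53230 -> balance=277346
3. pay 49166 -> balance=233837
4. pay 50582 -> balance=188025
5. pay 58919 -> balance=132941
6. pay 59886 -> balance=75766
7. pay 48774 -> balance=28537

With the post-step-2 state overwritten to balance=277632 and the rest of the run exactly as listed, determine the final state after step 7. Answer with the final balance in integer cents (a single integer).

state after step 2 := balance=277632
3. pay 49166 -> balance=234129
4. pay 50582 -> balance=188323
5. pay 58919 -> balance=133245
6. pay 59886 -> balance=76077
7. pay 48774 -> balance=28854

28854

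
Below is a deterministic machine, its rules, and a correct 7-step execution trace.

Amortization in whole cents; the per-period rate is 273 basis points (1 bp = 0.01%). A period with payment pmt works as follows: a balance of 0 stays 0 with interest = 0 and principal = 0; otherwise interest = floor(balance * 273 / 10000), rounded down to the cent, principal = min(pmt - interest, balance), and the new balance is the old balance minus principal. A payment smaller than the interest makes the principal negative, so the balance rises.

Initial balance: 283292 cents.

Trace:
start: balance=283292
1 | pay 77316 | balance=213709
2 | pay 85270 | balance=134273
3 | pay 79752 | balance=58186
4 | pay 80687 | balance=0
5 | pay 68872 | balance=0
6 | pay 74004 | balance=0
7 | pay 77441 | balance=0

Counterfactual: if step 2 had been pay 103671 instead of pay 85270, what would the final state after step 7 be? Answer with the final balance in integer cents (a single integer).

(re-executing from step 2 with the substitution; state before step 2: balance=213709)
2 | pay 103671 | balance=115872
3 | pay 79752 | balance=39283
4 | pay 80687 | balance=0
5 | pay 68872 | balance=0
6 | pay 74004 | balance=0
7 | pay 77441 | balance=0

0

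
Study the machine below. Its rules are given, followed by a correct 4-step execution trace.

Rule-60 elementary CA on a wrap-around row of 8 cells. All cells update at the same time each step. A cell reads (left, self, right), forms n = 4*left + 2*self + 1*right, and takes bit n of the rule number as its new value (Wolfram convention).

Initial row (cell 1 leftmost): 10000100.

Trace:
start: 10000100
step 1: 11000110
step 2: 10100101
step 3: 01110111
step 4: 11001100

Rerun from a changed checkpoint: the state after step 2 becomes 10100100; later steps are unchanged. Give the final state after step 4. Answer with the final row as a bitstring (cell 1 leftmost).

state after step 2 := 10100100
step 3: 11110110
step 4: 10001101

10001101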